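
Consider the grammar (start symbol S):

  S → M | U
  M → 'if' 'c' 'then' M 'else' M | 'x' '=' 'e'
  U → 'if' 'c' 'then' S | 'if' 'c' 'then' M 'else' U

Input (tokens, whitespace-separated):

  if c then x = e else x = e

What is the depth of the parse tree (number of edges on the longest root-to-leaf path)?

[S [M if c then [M x = e] else [M x = e]]]

3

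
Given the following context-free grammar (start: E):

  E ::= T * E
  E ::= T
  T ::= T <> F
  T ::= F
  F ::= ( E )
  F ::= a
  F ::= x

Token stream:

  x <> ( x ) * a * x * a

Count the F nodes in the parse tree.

[E [T [T [F x]] <> [F ( [E [T [F x]]] )]] * [E [T [F a]] * [E [T [F x]] * [E [T [F a]]]]]]

6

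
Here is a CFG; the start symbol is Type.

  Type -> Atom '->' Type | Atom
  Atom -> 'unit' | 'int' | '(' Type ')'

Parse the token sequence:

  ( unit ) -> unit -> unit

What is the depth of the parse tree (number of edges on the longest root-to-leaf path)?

[Type [Atom ( [Type [Atom unit]] )] -> [Type [Atom unit] -> [Type [Atom unit]]]]

4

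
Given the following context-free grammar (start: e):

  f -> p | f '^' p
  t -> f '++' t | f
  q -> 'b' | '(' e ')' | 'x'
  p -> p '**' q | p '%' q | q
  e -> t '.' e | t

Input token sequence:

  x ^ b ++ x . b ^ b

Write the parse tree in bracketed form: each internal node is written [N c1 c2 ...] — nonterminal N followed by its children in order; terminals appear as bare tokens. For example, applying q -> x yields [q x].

e
t . e
f ++ t . e
f ^ p ++ t . e
p ^ p ++ t . e
q ^ p ++ t . e
x ^ p ++ t . e
x ^ q ++ t . e
x ^ b ++ t . e
x ^ b ++ f . e
x ^ b ++ p . e
x ^ b ++ q . e
x ^ b ++ x . e
x ^ b ++ x . t
x ^ b ++ x . f
x ^ b ++ x . f ^ p
x ^ b ++ x . p ^ p
x ^ b ++ x . q ^ p
x ^ b ++ x . b ^ p
x ^ b ++ x . b ^ q
x ^ b ++ x . b ^ b

[e [t [f [f [p [q x]]] ^ [p [q b]]] ++ [t [f [p [q x]]]]] . [e [t [f [f [p [q b]]] ^ [p [q b]]]]]]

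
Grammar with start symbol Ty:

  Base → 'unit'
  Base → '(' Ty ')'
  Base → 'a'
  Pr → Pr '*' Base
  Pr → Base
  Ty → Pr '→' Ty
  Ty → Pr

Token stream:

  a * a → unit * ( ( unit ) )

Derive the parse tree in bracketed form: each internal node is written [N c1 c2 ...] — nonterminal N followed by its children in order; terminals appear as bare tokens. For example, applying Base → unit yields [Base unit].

Ty
Pr → Ty
Pr * Base → Ty
Base * Base → Ty
a * Base → Ty
a * a → Ty
a * a → Pr
a * a → Pr * Base
a * a → Base * Base
a * a → unit * Base
a * a → unit * ( Ty )
a * a → unit * ( Pr )
a * a → unit * ( Base )
a * a → unit * ( ( Ty ) )
a * a → unit * ( ( Pr ) )
a * a → unit * ( ( Base ) )
a * a → unit * ( ( unit ) )

[Ty [Pr [Pr [Base a]] * [Base a]] → [Ty [Pr [Pr [Base unit]] * [Base ( [Ty [Pr [Base ( [Ty [Pr [Base unit]]] )]]] )]]]]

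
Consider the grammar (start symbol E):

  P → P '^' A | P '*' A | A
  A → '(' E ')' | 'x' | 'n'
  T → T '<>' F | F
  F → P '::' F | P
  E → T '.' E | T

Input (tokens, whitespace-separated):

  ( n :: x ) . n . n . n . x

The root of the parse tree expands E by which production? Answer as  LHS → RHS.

[E [T [F [P [A ( [E [T [F [P [A n]] :: [F [P [A x]]]]]] )]]]] . [E [T [F [P [A n]]]] . [E [T [F [P [A n]]]] . [E [T [F [P [A n]]]] . [E [T [F [P [A x]]]]]]]]]

E → T '.' E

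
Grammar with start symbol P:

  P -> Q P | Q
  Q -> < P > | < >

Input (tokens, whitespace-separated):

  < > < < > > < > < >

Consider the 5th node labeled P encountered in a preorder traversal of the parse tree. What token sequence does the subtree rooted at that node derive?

< >

[P [Q < >] [P [Q < [P [Q < >]] >] [P [Q < >] [P [Q < >]]]]]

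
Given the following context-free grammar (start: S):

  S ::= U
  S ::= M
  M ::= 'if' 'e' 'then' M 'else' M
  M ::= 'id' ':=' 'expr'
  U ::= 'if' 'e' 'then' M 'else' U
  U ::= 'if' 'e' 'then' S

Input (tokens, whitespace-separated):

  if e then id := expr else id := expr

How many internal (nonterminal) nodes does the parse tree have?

4

[S [M if e then [M id := expr] else [M id := expr]]]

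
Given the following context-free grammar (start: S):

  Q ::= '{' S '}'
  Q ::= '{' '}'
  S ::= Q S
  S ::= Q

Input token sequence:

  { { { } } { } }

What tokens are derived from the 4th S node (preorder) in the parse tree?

[S [Q { [S [Q { [S [Q { }]] }] [S [Q { }]]] }]]

{ }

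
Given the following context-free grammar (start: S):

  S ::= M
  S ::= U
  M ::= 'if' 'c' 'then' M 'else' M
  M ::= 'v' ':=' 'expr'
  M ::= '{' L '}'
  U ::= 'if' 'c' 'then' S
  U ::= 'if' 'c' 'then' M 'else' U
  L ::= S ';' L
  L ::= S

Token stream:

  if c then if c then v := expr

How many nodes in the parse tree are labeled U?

2

[S [U if c then [S [U if c then [S [M v := expr]]]]]]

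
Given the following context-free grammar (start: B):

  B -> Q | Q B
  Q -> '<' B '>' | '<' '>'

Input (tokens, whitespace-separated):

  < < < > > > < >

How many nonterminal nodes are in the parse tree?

8

[B [Q < [B [Q < [B [Q < >]] >]] >] [B [Q < >]]]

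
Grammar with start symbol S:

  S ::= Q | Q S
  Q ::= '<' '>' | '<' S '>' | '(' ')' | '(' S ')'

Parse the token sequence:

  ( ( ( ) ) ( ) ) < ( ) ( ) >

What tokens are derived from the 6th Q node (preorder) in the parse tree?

[S [Q ( [S [Q ( [S [Q ( )]] )] [S [Q ( )]]] )] [S [Q < [S [Q ( )] [S [Q ( )]]] >]]]

( )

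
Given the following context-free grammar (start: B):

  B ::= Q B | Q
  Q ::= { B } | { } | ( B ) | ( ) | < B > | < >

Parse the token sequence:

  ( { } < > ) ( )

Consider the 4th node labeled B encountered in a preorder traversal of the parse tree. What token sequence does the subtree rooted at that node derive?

( )

[B [Q ( [B [Q { }] [B [Q < >]]] )] [B [Q ( )]]]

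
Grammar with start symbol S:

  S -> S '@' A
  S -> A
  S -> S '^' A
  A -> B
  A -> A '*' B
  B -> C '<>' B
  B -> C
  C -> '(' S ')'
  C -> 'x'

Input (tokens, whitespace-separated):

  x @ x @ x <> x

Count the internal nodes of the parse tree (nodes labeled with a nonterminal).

[S [S [S [A [B [C x]]]] @ [A [B [C x]]]] @ [A [B [C x] <> [B [C x]]]]]

14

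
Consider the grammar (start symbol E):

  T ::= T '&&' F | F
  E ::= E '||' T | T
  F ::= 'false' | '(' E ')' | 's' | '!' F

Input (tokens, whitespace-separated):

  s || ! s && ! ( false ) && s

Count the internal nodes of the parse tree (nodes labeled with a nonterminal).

15

[E [E [T [F s]]] || [T [T [T [F ! [F s]]] && [F ! [F ( [E [T [F false]]] )]]] && [F s]]]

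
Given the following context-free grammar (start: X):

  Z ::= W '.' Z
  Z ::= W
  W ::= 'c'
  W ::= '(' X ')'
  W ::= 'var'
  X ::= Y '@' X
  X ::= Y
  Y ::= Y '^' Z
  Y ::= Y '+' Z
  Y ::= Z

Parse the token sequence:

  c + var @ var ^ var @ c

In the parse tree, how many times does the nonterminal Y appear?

5

[X [Y [Y [Z [W c]]] + [Z [W var]]] @ [X [Y [Y [Z [W var]]] ^ [Z [W var]]] @ [X [Y [Z [W c]]]]]]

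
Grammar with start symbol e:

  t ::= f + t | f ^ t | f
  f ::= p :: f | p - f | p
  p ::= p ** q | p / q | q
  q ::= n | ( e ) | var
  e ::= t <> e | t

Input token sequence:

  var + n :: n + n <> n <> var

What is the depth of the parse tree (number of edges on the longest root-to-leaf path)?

7

[e [t [f [p [q var]]] + [t [f [p [q n]] :: [f [p [q n]]]] + [t [f [p [q n]]]]]] <> [e [t [f [p [q n]]]] <> [e [t [f [p [q var]]]]]]]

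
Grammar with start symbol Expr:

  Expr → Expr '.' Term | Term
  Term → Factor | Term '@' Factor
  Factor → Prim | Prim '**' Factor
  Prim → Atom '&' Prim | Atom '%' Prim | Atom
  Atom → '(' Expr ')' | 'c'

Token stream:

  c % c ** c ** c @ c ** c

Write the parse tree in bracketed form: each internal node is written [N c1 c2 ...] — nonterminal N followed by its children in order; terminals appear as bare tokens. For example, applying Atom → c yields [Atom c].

[Expr [Term [Term [Factor [Prim [Atom c] % [Prim [Atom c]]] ** [Factor [Prim [Atom c]] ** [Factor [Prim [Atom c]]]]]] @ [Factor [Prim [Atom c]] ** [Factor [Prim [Atom c]]]]]]

Expr
Term
Term @ Factor
Factor @ Factor
Prim ** Factor @ Factor
Atom % Prim ** Factor @ Factor
c % Prim ** Factor @ Factor
c % Atom ** Factor @ Factor
c % c ** Factor @ Factor
c % c ** Prim ** Factor @ Factor
c % c ** Atom ** Factor @ Factor
c % c ** c ** Factor @ Factor
c % c ** c ** Prim @ Factor
c % c ** c ** Atom @ Factor
c % c ** c ** c @ Factor
c % c ** c ** c @ Prim ** Factor
c % c ** c ** c @ Atom ** Factor
c % c ** c ** c @ c ** Factor
c % c ** c ** c @ c ** Prim
c % c ** c ** c @ c ** Atom
c % c ** c ** c @ c ** c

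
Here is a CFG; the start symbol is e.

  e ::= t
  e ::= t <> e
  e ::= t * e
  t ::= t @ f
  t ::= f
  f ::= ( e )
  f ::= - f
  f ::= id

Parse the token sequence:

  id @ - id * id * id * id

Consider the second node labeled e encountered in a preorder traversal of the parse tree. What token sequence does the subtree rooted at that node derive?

[e [t [t [f id]] @ [f - [f id]]] * [e [t [f id]] * [e [t [f id]] * [e [t [f id]]]]]]

id * id * id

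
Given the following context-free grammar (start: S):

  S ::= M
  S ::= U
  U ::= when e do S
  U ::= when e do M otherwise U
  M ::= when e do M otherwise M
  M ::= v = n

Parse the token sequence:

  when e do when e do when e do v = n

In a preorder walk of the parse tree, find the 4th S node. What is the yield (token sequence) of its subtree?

[S [U when e do [S [U when e do [S [U when e do [S [M v = n]]]]]]]]

v = n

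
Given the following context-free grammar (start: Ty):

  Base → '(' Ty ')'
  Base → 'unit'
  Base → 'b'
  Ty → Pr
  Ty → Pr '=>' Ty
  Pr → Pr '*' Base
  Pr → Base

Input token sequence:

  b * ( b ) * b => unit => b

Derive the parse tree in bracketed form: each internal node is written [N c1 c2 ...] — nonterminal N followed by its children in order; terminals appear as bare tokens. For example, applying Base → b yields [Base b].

[Ty [Pr [Pr [Pr [Base b]] * [Base ( [Ty [Pr [Base b]]] )]] * [Base b]] => [Ty [Pr [Base unit]] => [Ty [Pr [Base b]]]]]

Ty
Pr => Ty
Pr * Base => Ty
Pr * Base * Base => Ty
Base * Base * Base => Ty
b * Base * Base => Ty
b * ( Ty ) * Base => Ty
b * ( Pr ) * Base => Ty
b * ( Base ) * Base => Ty
b * ( b ) * Base => Ty
b * ( b ) * b => Ty
b * ( b ) * b => Pr => Ty
b * ( b ) * b => Base => Ty
b * ( b ) * b => unit => Ty
b * ( b ) * b => unit => Pr
b * ( b ) * b => unit => Base
b * ( b ) * b => unit => b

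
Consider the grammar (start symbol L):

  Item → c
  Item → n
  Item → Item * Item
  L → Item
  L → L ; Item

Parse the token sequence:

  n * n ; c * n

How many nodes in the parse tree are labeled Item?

[L [L [Item [Item n] * [Item n]]] ; [Item [Item c] * [Item n]]]

6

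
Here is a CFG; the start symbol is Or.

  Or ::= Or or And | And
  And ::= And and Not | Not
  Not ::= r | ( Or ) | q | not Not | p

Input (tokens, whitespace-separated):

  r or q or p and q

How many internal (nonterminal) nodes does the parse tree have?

[Or [Or [Or [And [Not r]]] or [And [Not q]]] or [And [And [Not p]] and [Not q]]]

11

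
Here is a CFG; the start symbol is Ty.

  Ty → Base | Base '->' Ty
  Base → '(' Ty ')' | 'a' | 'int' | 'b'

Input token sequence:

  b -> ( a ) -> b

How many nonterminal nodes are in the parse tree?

8

[Ty [Base b] -> [Ty [Base ( [Ty [Base a]] )] -> [Ty [Base b]]]]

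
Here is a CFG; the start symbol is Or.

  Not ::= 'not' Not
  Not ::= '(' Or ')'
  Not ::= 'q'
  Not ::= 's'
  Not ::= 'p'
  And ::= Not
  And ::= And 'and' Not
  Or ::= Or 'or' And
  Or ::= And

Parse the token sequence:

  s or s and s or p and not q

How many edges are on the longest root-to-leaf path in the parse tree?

5

[Or [Or [Or [And [Not s]]] or [And [And [Not s]] and [Not s]]] or [And [And [Not p]] and [Not not [Not q]]]]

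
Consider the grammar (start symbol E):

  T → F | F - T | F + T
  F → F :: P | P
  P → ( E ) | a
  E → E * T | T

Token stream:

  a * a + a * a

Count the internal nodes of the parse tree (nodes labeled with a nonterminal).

[E [E [E [T [F [P a]]]] * [T [F [P a]] + [T [F [P a]]]]] * [T [F [P a]]]]

15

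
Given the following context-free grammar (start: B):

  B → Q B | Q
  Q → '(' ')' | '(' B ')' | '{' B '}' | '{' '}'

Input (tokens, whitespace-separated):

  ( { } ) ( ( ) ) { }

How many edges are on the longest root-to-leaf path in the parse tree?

5

[B [Q ( [B [Q { }]] )] [B [Q ( [B [Q ( )]] )] [B [Q { }]]]]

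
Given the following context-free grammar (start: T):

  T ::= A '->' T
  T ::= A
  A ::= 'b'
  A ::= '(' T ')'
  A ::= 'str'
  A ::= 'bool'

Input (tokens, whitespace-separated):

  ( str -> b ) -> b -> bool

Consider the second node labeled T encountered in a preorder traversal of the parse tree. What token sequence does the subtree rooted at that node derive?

str -> b

[T [A ( [T [A str] -> [T [A b]]] )] -> [T [A b] -> [T [A bool]]]]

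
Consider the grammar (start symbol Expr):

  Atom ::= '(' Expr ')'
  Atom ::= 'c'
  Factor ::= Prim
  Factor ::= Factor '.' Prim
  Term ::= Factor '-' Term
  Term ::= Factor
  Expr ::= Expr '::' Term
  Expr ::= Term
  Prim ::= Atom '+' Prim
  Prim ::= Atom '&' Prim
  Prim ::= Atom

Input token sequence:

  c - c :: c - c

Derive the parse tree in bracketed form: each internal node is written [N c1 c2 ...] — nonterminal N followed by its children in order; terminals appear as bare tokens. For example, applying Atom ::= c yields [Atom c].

[Expr [Expr [Term [Factor [Prim [Atom c]]] - [Term [Factor [Prim [Atom c]]]]]] :: [Term [Factor [Prim [Atom c]]] - [Term [Factor [Prim [Atom c]]]]]]

Expr
Expr :: Term
Term :: Term
Factor - Term :: Term
Prim - Term :: Term
Atom - Term :: Term
c - Term :: Term
c - Factor :: Term
c - Prim :: Term
c - Atom :: Term
c - c :: Term
c - c :: Factor - Term
c - c :: Prim - Term
c - c :: Atom - Term
c - c :: c - Term
c - c :: c - Factor
c - c :: c - Prim
c - c :: c - Atom
c - c :: c - c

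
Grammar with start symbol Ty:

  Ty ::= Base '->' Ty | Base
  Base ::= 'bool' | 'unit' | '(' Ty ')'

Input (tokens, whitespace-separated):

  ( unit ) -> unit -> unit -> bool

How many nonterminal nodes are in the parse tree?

10

[Ty [Base ( [Ty [Base unit]] )] -> [Ty [Base unit] -> [Ty [Base unit] -> [Ty [Base bool]]]]]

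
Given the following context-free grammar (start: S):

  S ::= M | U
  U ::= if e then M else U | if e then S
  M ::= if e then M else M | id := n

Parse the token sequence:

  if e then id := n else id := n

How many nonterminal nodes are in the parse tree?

4

[S [M if e then [M id := n] else [M id := n]]]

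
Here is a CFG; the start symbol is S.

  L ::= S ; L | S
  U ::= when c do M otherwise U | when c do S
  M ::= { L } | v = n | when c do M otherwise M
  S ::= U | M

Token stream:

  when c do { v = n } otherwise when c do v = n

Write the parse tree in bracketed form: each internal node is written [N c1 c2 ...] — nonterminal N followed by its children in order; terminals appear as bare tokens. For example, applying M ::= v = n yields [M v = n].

[S [U when c do [M { [L [S [M v = n]]] }] otherwise [U when c do [S [M v = n]]]]]

S
U
when c do M otherwise U
when c do { L } otherwise U
when c do { S } otherwise U
when c do { M } otherwise U
when c do { v = n } otherwise U
when c do { v = n } otherwise when c do S
when c do { v = n } otherwise when c do M
when c do { v = n } otherwise when c do v = n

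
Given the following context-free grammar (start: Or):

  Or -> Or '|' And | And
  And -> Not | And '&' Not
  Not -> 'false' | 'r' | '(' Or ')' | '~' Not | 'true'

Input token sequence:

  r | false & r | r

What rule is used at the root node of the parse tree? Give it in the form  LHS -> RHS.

Or -> Or '|' And

[Or [Or [Or [And [Not r]]] | [And [And [Not false]] & [Not r]]] | [And [Not r]]]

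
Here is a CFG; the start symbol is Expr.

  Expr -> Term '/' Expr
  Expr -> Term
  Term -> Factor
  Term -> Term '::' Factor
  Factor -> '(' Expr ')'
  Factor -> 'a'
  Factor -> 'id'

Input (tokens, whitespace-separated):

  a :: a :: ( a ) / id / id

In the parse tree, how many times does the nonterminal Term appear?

6

[Expr [Term [Term [Term [Factor a]] :: [Factor a]] :: [Factor ( [Expr [Term [Factor a]]] )]] / [Expr [Term [Factor id]] / [Expr [Term [Factor id]]]]]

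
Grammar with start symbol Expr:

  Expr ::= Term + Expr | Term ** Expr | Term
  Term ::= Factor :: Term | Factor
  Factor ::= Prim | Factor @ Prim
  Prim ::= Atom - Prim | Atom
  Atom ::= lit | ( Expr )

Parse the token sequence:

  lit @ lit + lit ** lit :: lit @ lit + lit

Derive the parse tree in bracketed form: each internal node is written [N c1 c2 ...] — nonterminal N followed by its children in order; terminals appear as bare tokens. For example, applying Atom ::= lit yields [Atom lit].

[Expr [Term [Factor [Factor [Prim [Atom lit]]] @ [Prim [Atom lit]]]] + [Expr [Term [Factor [Prim [Atom lit]]]] ** [Expr [Term [Factor [Prim [Atom lit]]] :: [Term [Factor [Factor [Prim [Atom lit]]] @ [Prim [Atom lit]]]]] + [Expr [Term [Factor [Prim [Atom lit]]]]]]]]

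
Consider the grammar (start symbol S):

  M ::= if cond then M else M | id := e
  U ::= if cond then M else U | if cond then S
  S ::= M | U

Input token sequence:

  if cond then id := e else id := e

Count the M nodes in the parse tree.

3

[S [M if cond then [M id := e] else [M id := e]]]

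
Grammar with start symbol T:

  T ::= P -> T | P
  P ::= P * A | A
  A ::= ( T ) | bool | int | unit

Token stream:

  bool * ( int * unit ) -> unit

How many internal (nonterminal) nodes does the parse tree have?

[T [P [P [A bool]] * [A ( [T [P [P [A int]] * [A unit]]] )]] -> [T [P [A unit]]]]

13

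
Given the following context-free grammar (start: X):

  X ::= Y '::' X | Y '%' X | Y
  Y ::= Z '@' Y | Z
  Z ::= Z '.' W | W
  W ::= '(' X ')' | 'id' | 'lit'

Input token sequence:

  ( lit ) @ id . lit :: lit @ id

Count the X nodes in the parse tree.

[X [Y [Z [W ( [X [Y [Z [W lit]]]] )]] @ [Y [Z [Z [W id]] . [W lit]]]] :: [X [Y [Z [W lit]] @ [Y [Z [W id]]]]]]

3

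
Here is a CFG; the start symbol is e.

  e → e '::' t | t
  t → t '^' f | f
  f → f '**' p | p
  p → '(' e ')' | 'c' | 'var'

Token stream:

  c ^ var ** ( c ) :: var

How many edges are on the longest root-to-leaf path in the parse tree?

[e [e [t [t [f [p c]]] ^ [f [f [p var]] ** [p ( [e [t [f [p c]]]] )]]]] :: [t [f [p var]]]]

9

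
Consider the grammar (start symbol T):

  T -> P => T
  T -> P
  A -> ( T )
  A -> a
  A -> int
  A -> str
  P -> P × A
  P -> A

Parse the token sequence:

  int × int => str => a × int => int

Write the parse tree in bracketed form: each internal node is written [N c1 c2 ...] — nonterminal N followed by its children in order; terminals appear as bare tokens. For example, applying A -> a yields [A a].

[T [P [P [A int]] × [A int]] => [T [P [A str]] => [T [P [P [A a]] × [A int]] => [T [P [A int]]]]]]

T
P => T
P × A => T
A × A => T
int × A => T
int × int => T
int × int => P => T
int × int => A => T
int × int => str => T
int × int => str => P => T
int × int => str => P × A => T
int × int => str => A × A => T
int × int => str => a × A => T
int × int => str => a × int => T
int × int => str => a × int => P
int × int => str => a × int => A
int × int => str => a × int => int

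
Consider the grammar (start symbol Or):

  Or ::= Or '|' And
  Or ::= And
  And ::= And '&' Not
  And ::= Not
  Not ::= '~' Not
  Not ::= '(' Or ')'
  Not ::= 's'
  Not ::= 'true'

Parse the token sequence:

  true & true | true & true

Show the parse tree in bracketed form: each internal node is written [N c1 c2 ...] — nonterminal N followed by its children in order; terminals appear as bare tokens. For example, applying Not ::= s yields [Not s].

Or
Or | And
And | And
And & Not | And
Not & Not | And
true & Not | And
true & true | And
true & true | And & Not
true & true | Not & Not
true & true | true & Not
true & true | true & true

[Or [Or [And [And [Not true]] & [Not true]]] | [And [And [Not true]] & [Not true]]]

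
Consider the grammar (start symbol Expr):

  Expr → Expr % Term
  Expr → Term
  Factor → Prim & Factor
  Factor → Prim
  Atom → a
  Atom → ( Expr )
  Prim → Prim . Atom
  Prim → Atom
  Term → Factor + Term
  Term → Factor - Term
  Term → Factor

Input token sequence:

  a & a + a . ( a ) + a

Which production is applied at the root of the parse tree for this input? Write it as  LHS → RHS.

[Expr [Term [Factor [Prim [Atom a]] & [Factor [Prim [Atom a]]]] + [Term [Factor [Prim [Prim [Atom a]] . [Atom ( [Expr [Term [Factor [Prim [Atom a]]]]] )]]] + [Term [Factor [Prim [Atom a]]]]]]]

Expr → Term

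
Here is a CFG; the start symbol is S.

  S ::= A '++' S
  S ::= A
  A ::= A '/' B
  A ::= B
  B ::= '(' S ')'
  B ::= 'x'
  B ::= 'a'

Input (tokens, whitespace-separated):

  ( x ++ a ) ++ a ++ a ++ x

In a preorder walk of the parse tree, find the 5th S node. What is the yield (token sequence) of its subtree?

a ++ x

[S [A [B ( [S [A [B x]] ++ [S [A [B a]]]] )]] ++ [S [A [B a]] ++ [S [A [B a]] ++ [S [A [B x]]]]]]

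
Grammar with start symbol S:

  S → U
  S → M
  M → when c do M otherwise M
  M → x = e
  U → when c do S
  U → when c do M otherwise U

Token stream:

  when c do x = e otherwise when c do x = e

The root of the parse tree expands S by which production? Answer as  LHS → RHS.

S → U

[S [U when c do [M x = e] otherwise [U when c do [S [M x = e]]]]]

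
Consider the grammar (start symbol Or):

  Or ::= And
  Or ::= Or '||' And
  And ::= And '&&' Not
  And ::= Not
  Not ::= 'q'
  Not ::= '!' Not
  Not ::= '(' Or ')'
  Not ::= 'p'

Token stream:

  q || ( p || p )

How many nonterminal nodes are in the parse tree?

[Or [Or [And [Not q]]] || [And [Not ( [Or [Or [And [Not p]]] || [And [Not p]]] )]]]

12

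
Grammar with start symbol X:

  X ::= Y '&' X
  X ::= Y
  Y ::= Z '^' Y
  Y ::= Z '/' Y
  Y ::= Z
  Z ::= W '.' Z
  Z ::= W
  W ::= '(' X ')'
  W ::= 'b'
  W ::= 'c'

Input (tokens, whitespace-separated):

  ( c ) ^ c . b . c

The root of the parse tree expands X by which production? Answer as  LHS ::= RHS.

X ::= Y

[X [Y [Z [W ( [X [Y [Z [W c]]]] )]] ^ [Y [Z [W c] . [Z [W b] . [Z [W c]]]]]]]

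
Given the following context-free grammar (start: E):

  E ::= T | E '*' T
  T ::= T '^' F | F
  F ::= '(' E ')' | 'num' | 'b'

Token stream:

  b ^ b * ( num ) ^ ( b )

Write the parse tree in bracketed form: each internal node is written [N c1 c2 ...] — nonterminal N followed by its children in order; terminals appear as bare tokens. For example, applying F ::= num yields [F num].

[E [E [T [T [F b]] ^ [F b]]] * [T [T [F ( [E [T [F num]]] )]] ^ [F ( [E [T [F b]]] )]]]

E
E * T
T * T
T ^ F * T
F ^ F * T
b ^ F * T
b ^ b * T
b ^ b * T ^ F
b ^ b * F ^ F
b ^ b * ( E ) ^ F
b ^ b * ( T ) ^ F
b ^ b * ( F ) ^ F
b ^ b * ( num ) ^ F
b ^ b * ( num ) ^ ( E )
b ^ b * ( num ) ^ ( T )
b ^ b * ( num ) ^ ( F )
b ^ b * ( num ) ^ ( b )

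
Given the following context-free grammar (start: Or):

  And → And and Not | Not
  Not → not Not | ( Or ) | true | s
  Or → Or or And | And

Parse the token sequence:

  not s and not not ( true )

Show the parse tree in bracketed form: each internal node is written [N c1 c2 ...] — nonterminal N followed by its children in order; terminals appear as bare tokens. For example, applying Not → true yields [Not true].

[Or [And [And [Not not [Not s]]] and [Not not [Not not [Not ( [Or [And [Not true]]] )]]]]]

Or
And
And and Not
Not and Not
not Not and Not
not s and Not
not s and not Not
not s and not not Not
not s and not not ( Or )
not s and not not ( And )
not s and not not ( Not )
not s and not not ( true )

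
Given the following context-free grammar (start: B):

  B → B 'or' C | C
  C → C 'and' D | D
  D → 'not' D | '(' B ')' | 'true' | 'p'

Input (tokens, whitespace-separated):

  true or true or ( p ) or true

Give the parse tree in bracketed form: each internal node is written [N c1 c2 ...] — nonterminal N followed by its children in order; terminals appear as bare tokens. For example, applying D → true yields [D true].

B
B or C
B or C or C
B or C or C or C
C or C or C or C
D or C or C or C
true or C or C or C
true or D or C or C
true or true or C or C
true or true or D or C
true or true or ( B ) or C
true or true or ( C ) or C
true or true or ( D ) or C
true or true or ( p ) or C
true or true or ( p ) or D
true or true or ( p ) or true

[B [B [B [B [C [D true]]] or [C [D true]]] or [C [D ( [B [C [D p]]] )]]] or [C [D true]]]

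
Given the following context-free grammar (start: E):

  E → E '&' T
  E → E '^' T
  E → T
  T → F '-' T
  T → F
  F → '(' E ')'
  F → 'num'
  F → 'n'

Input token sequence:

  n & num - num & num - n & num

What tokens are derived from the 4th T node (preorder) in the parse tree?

[E [E [E [E [T [F n]]] & [T [F num] - [T [F num]]]] & [T [F num] - [T [F n]]]] & [T [F num]]]

num - n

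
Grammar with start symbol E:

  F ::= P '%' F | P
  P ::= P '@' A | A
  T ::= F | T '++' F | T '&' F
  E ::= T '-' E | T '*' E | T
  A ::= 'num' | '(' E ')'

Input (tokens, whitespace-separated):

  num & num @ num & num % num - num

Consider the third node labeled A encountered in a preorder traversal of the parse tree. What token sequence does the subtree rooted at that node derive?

[E [T [T [T [F [P [A num]]]] & [F [P [P [A num]] @ [A num]]]] & [F [P [A num]] % [F [P [A num]]]]] - [E [T [F [P [A num]]]]]]

num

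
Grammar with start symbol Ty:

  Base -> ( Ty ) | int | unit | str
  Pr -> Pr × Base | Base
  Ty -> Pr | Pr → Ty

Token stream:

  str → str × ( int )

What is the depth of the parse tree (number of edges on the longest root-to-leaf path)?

7

[Ty [Pr [Base str]] → [Ty [Pr [Pr [Base str]] × [Base ( [Ty [Pr [Base int]]] )]]]]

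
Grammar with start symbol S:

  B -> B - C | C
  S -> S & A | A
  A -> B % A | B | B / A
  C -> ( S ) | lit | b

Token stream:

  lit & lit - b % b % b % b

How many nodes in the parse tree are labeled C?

6

[S [S [A [B [C lit]]]] & [A [B [B [C lit]] - [C b]] % [A [B [C b]] % [A [B [C b]] % [A [B [C b]]]]]]]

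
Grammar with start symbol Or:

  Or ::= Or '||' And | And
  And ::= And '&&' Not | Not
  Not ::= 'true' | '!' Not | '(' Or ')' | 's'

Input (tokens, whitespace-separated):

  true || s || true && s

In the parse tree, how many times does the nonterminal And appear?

[Or [Or [Or [And [Not true]]] || [And [Not s]]] || [And [And [Not true]] && [Not s]]]

4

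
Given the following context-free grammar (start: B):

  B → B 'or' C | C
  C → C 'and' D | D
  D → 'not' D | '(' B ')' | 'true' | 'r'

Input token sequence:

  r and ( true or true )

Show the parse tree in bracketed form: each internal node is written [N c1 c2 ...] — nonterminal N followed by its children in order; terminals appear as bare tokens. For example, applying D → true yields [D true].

B
C
C and D
D and D
r and D
r and ( B )
r and ( B or C )
r and ( C or C )
r and ( D or C )
r and ( true or C )
r and ( true or D )
r and ( true or true )

[B [C [C [D r]] and [D ( [B [B [C [D true]]] or [C [D true]]] )]]]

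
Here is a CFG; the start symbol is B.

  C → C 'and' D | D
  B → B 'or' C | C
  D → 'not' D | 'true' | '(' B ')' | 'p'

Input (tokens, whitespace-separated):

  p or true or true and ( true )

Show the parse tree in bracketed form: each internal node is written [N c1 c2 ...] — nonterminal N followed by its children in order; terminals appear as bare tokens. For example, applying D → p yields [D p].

[B [B [B [C [D p]]] or [C [D true]]] or [C [C [D true]] and [D ( [B [C [D true]]] )]]]

B
B or C
B or C or C
C or C or C
D or C or C
p or C or C
p or D or C
p or true or C
p or true or C and D
p or true or D and D
p or true or true and D
p or true or true and ( B )
p or true or true and ( C )
p or true or true and ( D )
p or true or true and ( true )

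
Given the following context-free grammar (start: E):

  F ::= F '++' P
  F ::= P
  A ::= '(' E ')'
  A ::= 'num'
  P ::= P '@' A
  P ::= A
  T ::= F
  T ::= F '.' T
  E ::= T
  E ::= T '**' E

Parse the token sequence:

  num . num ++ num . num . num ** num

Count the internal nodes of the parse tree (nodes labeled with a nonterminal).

25

[E [T [F [P [A num]]] . [T [F [F [P [A num]]] ++ [P [A num]]] . [T [F [P [A num]]] . [T [F [P [A num]]]]]]] ** [E [T [F [P [A num]]]]]]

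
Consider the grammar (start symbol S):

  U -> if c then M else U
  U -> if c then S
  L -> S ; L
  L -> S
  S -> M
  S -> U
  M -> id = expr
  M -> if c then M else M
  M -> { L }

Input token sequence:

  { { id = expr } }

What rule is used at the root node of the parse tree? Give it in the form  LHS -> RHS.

[S [M { [L [S [M { [L [S [M id = expr]]] }]]] }]]

S -> M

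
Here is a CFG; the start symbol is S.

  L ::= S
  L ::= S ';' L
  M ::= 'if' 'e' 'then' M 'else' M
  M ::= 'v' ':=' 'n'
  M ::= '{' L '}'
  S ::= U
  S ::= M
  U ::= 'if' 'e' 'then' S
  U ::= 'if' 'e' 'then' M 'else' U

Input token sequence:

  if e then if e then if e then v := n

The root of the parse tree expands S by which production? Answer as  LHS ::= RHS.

S ::= U

[S [U if e then [S [U if e then [S [U if e then [S [M v := n]]]]]]]]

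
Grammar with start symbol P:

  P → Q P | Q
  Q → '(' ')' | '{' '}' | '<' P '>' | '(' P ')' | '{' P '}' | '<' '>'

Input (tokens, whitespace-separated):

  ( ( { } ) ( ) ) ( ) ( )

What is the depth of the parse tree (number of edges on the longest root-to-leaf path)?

[P [Q ( [P [Q ( [P [Q { }]] )] [P [Q ( )]]] )] [P [Q ( )] [P [Q ( )]]]]

6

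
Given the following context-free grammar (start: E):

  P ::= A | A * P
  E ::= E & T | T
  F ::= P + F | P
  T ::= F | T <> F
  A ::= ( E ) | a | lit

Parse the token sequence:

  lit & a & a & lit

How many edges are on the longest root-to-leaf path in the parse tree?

[E [E [E [E [T [F [P [A lit]]]]] & [T [F [P [A a]]]]] & [T [F [P [A a]]]]] & [T [F [P [A lit]]]]]

8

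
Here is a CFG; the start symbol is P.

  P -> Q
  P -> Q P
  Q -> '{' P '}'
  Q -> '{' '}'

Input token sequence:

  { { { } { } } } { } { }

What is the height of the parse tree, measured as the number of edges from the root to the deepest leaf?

[P [Q { [P [Q { [P [Q { }] [P [Q { }]]] }]] }] [P [Q { }] [P [Q { }]]]]

7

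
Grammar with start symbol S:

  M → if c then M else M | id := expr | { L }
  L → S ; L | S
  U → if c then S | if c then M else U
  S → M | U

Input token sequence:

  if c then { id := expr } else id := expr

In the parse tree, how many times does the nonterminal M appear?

[S [M if c then [M { [L [S [M id := expr]]] }] else [M id := expr]]]

4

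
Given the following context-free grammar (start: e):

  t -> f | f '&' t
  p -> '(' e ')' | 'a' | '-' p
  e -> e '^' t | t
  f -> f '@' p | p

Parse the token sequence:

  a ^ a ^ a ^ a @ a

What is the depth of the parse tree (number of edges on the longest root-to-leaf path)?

7

[e [e [e [e [t [f [p a]]]] ^ [t [f [p a]]]] ^ [t [f [p a]]]] ^ [t [f [f [p a]] @ [p a]]]]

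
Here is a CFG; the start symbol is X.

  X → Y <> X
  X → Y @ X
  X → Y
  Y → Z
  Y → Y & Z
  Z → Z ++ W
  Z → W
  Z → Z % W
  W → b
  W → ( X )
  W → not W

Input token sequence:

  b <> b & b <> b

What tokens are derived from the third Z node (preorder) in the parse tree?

[X [Y [Z [W b]]] <> [X [Y [Y [Z [W b]]] & [Z [W b]]] <> [X [Y [Z [W b]]]]]]

b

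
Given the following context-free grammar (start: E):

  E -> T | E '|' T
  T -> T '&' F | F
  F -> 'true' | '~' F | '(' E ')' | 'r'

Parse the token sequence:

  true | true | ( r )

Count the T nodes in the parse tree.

4

[E [E [E [T [F true]]] | [T [F true]]] | [T [F ( [E [T [F r]]] )]]]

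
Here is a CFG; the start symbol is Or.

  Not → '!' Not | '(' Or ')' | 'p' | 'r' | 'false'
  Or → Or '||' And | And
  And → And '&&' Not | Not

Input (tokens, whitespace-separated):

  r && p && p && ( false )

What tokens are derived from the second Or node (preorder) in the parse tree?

false

[Or [And [And [And [And [Not r]] && [Not p]] && [Not p]] && [Not ( [Or [And [Not false]]] )]]]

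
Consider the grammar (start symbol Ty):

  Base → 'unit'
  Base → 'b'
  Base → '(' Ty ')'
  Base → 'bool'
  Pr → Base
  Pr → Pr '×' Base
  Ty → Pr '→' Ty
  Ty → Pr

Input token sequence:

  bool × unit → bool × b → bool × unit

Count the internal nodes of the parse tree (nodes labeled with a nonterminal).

[Ty [Pr [Pr [Base bool]] × [Base unit]] → [Ty [Pr [Pr [Base bool]] × [Base b]] → [Ty [Pr [Pr [Base bool]] × [Base unit]]]]]

15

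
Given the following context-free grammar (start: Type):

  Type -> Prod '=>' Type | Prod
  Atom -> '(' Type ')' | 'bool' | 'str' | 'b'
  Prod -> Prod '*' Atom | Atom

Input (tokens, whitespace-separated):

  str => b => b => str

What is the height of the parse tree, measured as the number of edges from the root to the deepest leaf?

[Type [Prod [Atom str]] => [Type [Prod [Atom b]] => [Type [Prod [Atom b]] => [Type [Prod [Atom str]]]]]]

6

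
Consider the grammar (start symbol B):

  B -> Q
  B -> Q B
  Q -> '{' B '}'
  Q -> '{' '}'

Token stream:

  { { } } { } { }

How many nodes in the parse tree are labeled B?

4

[B [Q { [B [Q { }]] }] [B [Q { }] [B [Q { }]]]]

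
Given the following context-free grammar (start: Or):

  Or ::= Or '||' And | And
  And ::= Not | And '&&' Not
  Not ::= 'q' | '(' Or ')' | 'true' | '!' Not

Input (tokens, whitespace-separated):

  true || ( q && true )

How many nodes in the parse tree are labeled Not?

4

[Or [Or [And [Not true]]] || [And [Not ( [Or [And [And [Not q]] && [Not true]]] )]]]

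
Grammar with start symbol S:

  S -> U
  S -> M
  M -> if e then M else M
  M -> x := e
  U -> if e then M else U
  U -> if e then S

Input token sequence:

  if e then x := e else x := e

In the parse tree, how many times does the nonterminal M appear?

3

[S [M if e then [M x := e] else [M x := e]]]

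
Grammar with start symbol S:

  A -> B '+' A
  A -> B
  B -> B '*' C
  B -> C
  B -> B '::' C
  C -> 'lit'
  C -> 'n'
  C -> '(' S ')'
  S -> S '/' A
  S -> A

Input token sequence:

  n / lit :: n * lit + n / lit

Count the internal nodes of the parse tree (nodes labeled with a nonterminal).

19

[S [S [S [A [B [C n]]]] / [A [B [B [B [C lit]] :: [C n]] * [C lit]] + [A [B [C n]]]]] / [A [B [C lit]]]]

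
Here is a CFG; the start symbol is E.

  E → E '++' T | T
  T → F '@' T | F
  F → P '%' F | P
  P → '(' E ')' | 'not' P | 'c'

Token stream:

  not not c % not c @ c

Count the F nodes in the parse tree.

3

[E [T [F [P not [P not [P c]]] % [F [P not [P c]]]] @ [T [F [P c]]]]]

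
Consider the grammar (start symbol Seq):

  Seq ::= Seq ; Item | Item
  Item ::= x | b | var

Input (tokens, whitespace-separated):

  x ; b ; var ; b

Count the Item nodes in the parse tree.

[Seq [Seq [Seq [Seq [Item x]] ; [Item b]] ; [Item var]] ; [Item b]]

4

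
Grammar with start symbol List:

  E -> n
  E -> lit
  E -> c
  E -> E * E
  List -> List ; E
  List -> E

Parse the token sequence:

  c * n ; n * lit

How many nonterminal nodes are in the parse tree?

[List [List [E [E c] * [E n]]] ; [E [E n] * [E lit]]]

8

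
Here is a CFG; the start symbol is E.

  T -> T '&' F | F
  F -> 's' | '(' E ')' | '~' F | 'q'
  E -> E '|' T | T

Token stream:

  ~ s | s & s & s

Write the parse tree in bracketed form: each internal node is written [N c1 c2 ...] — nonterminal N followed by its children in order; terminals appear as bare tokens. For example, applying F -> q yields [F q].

[E [E [T [F ~ [F s]]]] | [T [T [T [F s]] & [F s]] & [F s]]]

E
E | T
T | T
F | T
~ F | T
~ s | T
~ s | T & F
~ s | T & F & F
~ s | F & F & F
~ s | s & F & F
~ s | s & s & F
~ s | s & s & s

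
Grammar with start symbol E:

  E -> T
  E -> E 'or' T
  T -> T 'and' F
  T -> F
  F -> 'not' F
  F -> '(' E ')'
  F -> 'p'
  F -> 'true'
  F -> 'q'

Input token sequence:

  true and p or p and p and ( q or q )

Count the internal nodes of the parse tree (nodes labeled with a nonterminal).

18

[E [E [T [T [F true]] and [F p]]] or [T [T [T [F p]] and [F p]] and [F ( [E [E [T [F q]]] or [T [F q]]] )]]]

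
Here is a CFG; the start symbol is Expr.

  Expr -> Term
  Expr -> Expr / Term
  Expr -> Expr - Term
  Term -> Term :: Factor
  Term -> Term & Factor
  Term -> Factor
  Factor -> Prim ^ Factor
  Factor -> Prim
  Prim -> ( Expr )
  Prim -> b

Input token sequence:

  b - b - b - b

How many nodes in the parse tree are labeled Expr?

[Expr [Expr [Expr [Expr [Term [Factor [Prim b]]]] - [Term [Factor [Prim b]]]] - [Term [Factor [Prim b]]]] - [Term [Factor [Prim b]]]]

4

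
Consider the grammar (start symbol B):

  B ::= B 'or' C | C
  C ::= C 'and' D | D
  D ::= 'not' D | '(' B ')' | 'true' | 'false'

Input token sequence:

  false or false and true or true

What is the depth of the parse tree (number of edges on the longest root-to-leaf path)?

5

[B [B [B [C [D false]]] or [C [C [D false]] and [D true]]] or [C [D true]]]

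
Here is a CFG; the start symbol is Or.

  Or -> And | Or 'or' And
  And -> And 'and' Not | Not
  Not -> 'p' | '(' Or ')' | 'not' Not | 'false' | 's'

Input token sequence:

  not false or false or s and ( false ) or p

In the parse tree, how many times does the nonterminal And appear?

[Or [Or [Or [Or [And [Not not [Not false]]]] or [And [Not false]]] or [And [And [Not s]] and [Not ( [Or [And [Not false]]] )]]] or [And [Not p]]]

6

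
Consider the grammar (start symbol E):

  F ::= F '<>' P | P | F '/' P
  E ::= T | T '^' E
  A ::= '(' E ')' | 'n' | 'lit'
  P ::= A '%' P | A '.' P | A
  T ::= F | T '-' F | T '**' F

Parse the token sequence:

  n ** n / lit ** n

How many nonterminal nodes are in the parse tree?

16

[E [T [T [T [F [P [A n]]]] ** [F [F [P [A n]]] / [P [A lit]]]] ** [F [P [A n]]]]]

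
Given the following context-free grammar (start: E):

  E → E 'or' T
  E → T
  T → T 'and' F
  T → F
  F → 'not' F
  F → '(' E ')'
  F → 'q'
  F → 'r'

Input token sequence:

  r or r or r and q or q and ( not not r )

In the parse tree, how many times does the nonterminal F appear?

9

[E [E [E [E [T [F r]]] or [T [F r]]] or [T [T [F r]] and [F q]]] or [T [T [F q]] and [F ( [E [T [F not [F not [F r]]]]] )]]]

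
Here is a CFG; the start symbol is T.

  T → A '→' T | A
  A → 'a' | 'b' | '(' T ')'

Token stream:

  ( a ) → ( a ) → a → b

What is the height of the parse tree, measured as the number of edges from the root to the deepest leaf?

[T [A ( [T [A a]] )] → [T [A ( [T [A a]] )] → [T [A a] → [T [A b]]]]]

5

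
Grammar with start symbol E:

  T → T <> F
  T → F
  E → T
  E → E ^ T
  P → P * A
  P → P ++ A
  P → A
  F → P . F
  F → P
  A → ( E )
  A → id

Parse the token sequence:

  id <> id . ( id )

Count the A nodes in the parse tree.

4

[E [T [T [F [P [A id]]]] <> [F [P [A id]] . [F [P [A ( [E [T [F [P [A id]]]]] )]]]]]]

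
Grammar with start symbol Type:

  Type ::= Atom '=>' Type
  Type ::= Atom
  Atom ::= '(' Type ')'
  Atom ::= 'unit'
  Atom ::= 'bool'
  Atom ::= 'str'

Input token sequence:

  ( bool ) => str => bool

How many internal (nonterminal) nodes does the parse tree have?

8

[Type [Atom ( [Type [Atom bool]] )] => [Type [Atom str] => [Type [Atom bool]]]]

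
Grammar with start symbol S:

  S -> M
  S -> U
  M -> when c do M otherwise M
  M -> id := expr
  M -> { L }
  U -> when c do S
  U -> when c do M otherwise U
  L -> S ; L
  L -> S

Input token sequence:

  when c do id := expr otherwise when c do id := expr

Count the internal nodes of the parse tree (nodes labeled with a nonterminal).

[S [U when c do [M id := expr] otherwise [U when c do [S [M id := expr]]]]]

6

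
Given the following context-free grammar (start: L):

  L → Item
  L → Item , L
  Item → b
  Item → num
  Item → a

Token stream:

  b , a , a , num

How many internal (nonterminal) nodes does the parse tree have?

8

[L [Item b] , [L [Item a] , [L [Item a] , [L [Item num]]]]]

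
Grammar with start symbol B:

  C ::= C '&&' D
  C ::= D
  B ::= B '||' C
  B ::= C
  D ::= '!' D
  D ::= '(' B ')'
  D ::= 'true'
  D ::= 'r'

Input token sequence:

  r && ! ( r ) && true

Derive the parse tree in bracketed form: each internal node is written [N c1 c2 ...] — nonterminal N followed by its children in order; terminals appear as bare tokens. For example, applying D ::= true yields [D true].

B
C
C && D
C && D && D
D && D && D
r && D && D
r && ! D && D
r && ! ( B ) && D
r && ! ( C ) && D
r && ! ( D ) && D
r && ! ( r ) && D
r && ! ( r ) && true

[B [C [C [C [D r]] && [D ! [D ( [B [C [D r]]] )]]] && [D true]]]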